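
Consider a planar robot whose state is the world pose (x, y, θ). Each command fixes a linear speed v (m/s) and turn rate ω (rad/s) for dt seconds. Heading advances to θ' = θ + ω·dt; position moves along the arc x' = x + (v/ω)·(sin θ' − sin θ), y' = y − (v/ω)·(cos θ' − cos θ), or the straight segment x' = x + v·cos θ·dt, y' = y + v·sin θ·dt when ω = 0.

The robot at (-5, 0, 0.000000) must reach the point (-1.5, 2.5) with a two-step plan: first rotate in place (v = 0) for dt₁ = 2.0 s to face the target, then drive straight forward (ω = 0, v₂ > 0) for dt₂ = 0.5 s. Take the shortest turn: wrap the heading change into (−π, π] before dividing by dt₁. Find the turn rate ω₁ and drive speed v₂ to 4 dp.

ω₁ = 0.3101, v₂ = 8.6023

heading to target = atan2(2.5−0, -1.5−-5) = 0.6202
Δθ = wrap(0.6202 − 0.0000) = 0.6202; ω₁ = Δθ/dt₁ = 0.3101
distance = √((-1.5−-5)² + (2.5−0)²) = 4.3012; v₂ = distance/dt₂ = 8.6023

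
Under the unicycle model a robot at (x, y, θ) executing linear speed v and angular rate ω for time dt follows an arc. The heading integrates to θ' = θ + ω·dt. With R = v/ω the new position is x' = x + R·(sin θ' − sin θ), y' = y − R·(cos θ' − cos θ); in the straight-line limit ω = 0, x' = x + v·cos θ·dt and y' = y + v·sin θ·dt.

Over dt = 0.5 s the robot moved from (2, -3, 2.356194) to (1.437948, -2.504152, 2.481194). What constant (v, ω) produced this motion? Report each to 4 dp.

v = 1.5000, ω = 0.2500

Δθ = 2.481194 − 2.356194 = 0.125000
ω = Δθ/dt = 0.125000/0.5 = 0.2500
R = Δx/(sin θ' − sin θ) = 6.0000
v = R·ω = 6.0000·0.2500 = 1.5000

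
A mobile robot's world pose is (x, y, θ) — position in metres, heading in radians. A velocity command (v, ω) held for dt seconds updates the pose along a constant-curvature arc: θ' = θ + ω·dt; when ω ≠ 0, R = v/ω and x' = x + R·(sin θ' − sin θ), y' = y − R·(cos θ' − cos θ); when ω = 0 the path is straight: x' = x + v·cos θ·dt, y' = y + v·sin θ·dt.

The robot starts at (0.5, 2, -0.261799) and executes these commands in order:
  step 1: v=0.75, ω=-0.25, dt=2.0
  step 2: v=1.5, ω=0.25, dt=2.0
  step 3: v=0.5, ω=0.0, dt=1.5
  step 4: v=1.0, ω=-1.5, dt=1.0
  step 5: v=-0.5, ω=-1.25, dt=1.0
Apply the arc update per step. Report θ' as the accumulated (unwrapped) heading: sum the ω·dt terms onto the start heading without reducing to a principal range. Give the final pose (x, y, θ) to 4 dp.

step 1: θ'=-0.7618 (R=-3.0000) → pose (1.7942, 1.2730, -0.7618)
step 2: θ'=-0.2618 (R=6.0000) → pose (4.3827, -0.1810, -0.2618)
step 3: θ'=-0.2618 (straight) → pose (5.1071, -0.3751, -0.2618)
step 4: θ'=-1.7618 (R=-0.6667) → pose (5.5891, -1.1456, -1.7618)
step 5: θ'=-3.0118 (R=0.4000) → pose (5.9300, -0.8249, -3.0118)

(5.9300, -0.8249, -3.0118)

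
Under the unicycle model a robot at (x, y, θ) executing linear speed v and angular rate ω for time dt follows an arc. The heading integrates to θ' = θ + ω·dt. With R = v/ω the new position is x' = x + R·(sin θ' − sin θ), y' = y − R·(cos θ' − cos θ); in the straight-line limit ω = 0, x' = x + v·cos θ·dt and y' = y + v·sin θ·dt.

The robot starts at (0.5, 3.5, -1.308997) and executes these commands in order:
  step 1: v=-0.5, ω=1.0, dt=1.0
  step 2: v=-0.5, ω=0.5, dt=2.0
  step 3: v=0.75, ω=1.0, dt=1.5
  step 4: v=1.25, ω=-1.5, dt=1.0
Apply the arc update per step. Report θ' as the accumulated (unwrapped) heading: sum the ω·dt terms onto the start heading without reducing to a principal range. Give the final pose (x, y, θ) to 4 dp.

step 1: θ'=-0.3090 (R=-0.5000) → pose (0.1691, 3.8469, -0.3090)
step 2: θ'=0.6910 (R=-1.0000) → pose (-0.7723, 3.6649, 0.6910)
step 3: θ'=2.1910 (R=0.7500) → pose (-0.6400, 4.6787, 2.1910)
step 4: θ'=0.6910 (R=-0.8333) → pose (-0.4929, 5.8052, 0.6910)

(-0.4929, 5.8052, 0.6910)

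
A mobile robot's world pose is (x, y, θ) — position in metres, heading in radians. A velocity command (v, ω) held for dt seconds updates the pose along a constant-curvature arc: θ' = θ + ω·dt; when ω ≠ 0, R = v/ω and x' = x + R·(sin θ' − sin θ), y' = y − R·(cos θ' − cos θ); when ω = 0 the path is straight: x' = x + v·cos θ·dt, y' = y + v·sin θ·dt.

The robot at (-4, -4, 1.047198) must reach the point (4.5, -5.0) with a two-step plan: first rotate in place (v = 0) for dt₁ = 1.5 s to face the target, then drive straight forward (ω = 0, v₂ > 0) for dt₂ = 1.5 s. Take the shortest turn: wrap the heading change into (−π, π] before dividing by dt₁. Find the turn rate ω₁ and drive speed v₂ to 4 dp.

heading to target = atan2(-5−-4, 4.5−-4) = -0.1171
Δθ = wrap(-0.1171 − 1.0472) = -1.1643; ω₁ = Δθ/dt₁ = -0.7762
distance = √((4.5−-4)² + (-5−-4)²) = 8.5586; v₂ = distance/dt₂ = 5.7057

ω₁ = -0.7762, v₂ = 5.7057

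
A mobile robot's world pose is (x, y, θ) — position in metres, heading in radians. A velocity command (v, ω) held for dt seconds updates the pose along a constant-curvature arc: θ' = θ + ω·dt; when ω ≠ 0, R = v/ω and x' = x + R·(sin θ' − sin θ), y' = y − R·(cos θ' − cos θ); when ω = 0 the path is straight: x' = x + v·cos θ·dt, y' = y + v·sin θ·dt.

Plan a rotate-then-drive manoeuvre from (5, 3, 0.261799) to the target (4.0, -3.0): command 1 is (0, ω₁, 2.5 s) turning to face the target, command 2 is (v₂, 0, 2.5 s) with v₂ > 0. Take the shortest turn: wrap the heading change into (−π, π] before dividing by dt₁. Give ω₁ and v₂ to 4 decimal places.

ω₁ = -0.7991, v₂ = 2.4331

heading to target = atan2(-3−3, 4−5) = -1.7359
Δθ = wrap(-1.7359 − 0.2618) = -1.9977; ω₁ = Δθ/dt₁ = -0.7991
distance = √((4−5)² + (-3−3)²) = 6.0828; v₂ = distance/dt₂ = 2.4331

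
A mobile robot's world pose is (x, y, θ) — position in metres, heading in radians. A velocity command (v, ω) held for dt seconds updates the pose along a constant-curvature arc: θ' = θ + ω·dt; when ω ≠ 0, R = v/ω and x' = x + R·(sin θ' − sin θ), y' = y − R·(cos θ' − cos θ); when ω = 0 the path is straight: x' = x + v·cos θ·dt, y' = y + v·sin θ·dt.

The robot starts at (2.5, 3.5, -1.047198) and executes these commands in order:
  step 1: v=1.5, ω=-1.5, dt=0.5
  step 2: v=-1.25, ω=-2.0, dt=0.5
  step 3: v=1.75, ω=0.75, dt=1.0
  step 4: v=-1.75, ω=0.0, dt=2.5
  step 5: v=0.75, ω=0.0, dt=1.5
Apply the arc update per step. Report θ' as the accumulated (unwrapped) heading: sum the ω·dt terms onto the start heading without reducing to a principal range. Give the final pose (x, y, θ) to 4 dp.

step 1: θ'=-1.7972 (R=-1.0000) → pose (2.6085, 2.7755, -1.7972)
step 2: θ'=-2.7972 (R=0.6250) → pose (3.0065, 3.2235, -2.7972)
step 3: θ'=-2.0472 (R=2.3333) → pose (1.7208, 2.0972, -2.0472)
step 4: θ'=-2.0472 (straight) → pose (3.7271, 5.9851, -2.0472)
step 5: θ'=-2.0472 (straight) → pose (3.2112, 4.9854, -2.0472)

(3.2112, 4.9854, -2.0472)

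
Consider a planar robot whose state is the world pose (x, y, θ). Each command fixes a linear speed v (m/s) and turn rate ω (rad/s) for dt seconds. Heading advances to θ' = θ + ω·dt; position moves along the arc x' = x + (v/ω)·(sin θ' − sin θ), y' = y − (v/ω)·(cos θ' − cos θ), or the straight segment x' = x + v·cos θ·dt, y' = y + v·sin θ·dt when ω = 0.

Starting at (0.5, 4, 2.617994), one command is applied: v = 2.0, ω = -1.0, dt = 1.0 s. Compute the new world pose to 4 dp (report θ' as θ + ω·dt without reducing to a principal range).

θ' = 2.6180 + -1.0·1.0 = 1.6180
R = v/ω = 2.0/-1.0 = -2.0000
x' = 0.5 + -2.0000·(sin 1.6180 − sin 2.6180) = -0.4978
y' = 4 − -2.0000·(cos 1.6180 − cos 2.6180) = 5.6377

(-0.4978, 5.6377, 1.6180)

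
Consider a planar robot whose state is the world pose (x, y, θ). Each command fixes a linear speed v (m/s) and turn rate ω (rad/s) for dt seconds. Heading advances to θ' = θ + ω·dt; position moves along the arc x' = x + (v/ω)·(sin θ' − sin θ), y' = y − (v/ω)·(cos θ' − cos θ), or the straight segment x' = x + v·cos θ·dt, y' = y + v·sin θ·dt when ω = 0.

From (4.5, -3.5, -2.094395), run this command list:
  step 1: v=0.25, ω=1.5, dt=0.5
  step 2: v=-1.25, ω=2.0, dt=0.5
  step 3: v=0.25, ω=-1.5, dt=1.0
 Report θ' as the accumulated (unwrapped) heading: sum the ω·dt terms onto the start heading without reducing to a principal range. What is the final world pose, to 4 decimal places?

step 1: θ'=-1.3444 (R=0.1667) → pose (4.4819, -3.6207, -1.3444)
step 2: θ'=-0.3444 (R=-0.6250) → pose (4.0839, -3.1727, -0.3444)
step 3: θ'=-1.8444 (R=-0.1667) → pose (4.1881, -3.3747, -1.8444)

(4.1881, -3.3747, -1.8444)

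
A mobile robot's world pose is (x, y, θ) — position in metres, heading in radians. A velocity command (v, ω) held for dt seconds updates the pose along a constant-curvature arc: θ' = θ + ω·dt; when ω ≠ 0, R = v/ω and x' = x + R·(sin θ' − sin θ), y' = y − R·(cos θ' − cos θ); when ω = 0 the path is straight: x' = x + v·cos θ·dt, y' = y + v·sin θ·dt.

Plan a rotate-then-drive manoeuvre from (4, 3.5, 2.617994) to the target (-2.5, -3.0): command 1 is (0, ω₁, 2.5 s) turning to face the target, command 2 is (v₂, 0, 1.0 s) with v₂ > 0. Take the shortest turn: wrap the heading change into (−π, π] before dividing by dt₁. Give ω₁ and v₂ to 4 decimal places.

ω₁ = 0.5236, v₂ = 9.1924

heading to target = atan2(-3−3.5, -2.5−4) = -2.3562
Δθ = wrap(-2.3562 − 2.6180) = 1.3090; ω₁ = Δθ/dt₁ = 0.5236
distance = √((-2.5−4)² + (-3−3.5)²) = 9.1924; v₂ = distance/dt₂ = 9.1924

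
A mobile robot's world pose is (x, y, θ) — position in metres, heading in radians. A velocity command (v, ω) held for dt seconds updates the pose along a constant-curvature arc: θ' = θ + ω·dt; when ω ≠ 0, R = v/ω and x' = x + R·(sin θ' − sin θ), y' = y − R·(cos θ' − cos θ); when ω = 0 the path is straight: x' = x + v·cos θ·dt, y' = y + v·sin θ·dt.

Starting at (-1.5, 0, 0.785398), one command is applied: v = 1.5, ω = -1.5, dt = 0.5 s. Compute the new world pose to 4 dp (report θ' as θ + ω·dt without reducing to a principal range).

(-0.8283, 0.2923, 0.0354)

θ' = 0.7854 + -1.5·0.5 = 0.0354
R = v/ω = 1.5/-1.5 = -1.0000
x' = -1.5 + -1.0000·(sin 0.0354 − sin 0.7854) = -0.8283
y' = 0 − -1.0000·(cos 0.0354 − cos 0.7854) = 0.2923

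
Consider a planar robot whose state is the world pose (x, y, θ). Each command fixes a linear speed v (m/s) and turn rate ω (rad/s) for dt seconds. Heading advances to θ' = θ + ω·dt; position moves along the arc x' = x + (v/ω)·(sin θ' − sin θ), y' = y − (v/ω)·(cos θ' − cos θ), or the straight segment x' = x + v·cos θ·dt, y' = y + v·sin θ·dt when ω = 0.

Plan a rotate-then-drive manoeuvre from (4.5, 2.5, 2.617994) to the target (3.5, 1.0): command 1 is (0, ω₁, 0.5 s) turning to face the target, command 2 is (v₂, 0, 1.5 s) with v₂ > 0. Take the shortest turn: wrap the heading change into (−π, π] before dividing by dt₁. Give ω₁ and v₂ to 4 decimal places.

ω₁ = 3.0128, v₂ = 1.2019

heading to target = atan2(1−2.5, 3.5−4.5) = -2.1588
Δθ = wrap(-2.1588 − 2.6180) = 1.5064; ω₁ = Δθ/dt₁ = 3.0128
distance = √((3.5−4.5)² + (1−2.5)²) = 1.8028; v₂ = distance/dt₂ = 1.2019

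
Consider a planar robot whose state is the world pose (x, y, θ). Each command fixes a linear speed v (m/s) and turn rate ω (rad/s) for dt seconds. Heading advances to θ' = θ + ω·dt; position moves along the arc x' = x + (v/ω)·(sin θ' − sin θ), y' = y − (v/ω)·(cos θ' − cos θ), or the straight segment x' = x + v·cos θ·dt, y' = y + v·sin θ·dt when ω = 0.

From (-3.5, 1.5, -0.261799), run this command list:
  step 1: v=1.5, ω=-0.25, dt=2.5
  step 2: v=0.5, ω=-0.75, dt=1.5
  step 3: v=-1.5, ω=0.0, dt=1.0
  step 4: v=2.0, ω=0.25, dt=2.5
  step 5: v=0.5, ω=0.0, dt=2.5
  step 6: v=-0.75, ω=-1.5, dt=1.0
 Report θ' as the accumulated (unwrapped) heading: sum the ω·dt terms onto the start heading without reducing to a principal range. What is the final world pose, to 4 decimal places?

(0.2877, -5.3855, -2.8868)

step 1: θ'=-0.8868 (R=-6.0000) → pose (-0.4026, -0.5042, -0.8868)
step 2: θ'=-2.0118 (R=-0.6667) → pose (-0.3164, -1.2100, -2.0118)
step 3: θ'=-2.0118 (straight) → pose (0.3239, 0.1465, -2.0118)
step 4: θ'=-1.3868 (R=8.0000) → pose (-0.3065, -4.7320, -1.3868)
step 5: θ'=-1.3868 (straight) → pose (-0.0778, -5.9609, -1.3868)
step 6: θ'=-2.8868 (R=0.5000) → pose (0.2877, -5.3855, -2.8868)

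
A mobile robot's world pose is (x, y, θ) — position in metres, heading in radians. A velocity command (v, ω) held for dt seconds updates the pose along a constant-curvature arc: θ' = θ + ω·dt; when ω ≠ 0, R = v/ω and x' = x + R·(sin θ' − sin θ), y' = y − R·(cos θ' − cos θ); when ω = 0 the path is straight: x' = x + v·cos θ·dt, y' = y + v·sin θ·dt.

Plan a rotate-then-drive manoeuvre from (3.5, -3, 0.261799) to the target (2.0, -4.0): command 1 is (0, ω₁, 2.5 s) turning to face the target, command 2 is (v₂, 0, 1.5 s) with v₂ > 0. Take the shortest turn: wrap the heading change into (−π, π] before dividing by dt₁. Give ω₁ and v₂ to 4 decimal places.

heading to target = atan2(-4−-3, 2−3.5) = -2.5536
Δθ = wrap(-2.5536 − 0.2618) = -2.8154; ω₁ = Δθ/dt₁ = -1.1262
distance = √((2−3.5)² + (-4−-3)²) = 1.8028; v₂ = distance/dt₂ = 1.2019

ω₁ = -1.1262, v₂ = 1.2019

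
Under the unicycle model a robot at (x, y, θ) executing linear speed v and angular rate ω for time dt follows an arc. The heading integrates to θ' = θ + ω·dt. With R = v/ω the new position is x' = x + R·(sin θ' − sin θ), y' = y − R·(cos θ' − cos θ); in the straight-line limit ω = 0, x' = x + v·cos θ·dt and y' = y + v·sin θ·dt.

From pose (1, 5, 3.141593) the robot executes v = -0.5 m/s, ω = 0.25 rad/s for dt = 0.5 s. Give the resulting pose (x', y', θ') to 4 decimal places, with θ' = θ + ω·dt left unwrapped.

(1.2493, 5.0156, 3.2666)

θ' = 3.1416 + 0.25·0.5 = 3.2666
R = v/ω = -0.5/0.25 = -2.0000
x' = 1 + -2.0000·(sin 3.2666 − sin 3.1416) = 1.2493
y' = 5 − -2.0000·(cos 3.2666 − cos 3.1416) = 5.0156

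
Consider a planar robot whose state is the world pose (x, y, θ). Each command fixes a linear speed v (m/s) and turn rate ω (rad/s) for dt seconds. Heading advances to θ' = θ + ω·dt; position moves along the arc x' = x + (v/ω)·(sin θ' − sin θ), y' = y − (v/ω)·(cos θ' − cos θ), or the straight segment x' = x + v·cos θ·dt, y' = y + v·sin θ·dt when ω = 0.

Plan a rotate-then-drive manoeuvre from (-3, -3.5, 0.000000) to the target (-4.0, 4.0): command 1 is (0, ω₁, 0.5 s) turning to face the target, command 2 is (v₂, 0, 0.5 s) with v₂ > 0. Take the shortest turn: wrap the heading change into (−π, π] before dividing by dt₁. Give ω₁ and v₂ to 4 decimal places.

ω₁ = 3.4067, v₂ = 15.1327

heading to target = atan2(4−-3.5, -4−-3) = 1.7033
Δθ = wrap(1.7033 − 0.0000) = 1.7033; ω₁ = Δθ/dt₁ = 3.4067
distance = √((-4−-3)² + (4−-3.5)²) = 7.5664; v₂ = distance/dt₂ = 15.1327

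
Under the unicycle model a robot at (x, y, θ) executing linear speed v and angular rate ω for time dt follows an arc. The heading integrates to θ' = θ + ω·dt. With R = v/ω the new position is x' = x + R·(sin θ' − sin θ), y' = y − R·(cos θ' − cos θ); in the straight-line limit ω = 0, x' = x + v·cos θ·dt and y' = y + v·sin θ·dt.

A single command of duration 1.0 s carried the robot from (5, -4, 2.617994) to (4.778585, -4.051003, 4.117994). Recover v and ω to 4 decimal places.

Δθ = 4.117994 − 2.617994 = 1.500000
ω = Δθ/dt = 1.500000/1.0 = 1.5000
R = Δx/(sin θ' − sin θ) = 0.1667
v = R·ω = 0.1667·1.5000 = 0.2500

v = 0.2500, ω = 1.5000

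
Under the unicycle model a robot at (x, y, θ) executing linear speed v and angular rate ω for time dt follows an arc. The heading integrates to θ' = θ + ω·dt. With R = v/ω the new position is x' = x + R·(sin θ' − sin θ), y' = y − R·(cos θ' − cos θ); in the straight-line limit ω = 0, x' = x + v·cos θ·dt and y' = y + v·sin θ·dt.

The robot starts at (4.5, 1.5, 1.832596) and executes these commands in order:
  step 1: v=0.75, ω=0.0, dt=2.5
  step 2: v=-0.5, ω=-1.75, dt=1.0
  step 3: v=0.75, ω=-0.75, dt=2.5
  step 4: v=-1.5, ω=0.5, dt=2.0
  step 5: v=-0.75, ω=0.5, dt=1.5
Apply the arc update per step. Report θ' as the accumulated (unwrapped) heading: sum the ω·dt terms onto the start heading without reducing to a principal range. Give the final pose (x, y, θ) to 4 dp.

step 1: θ'=1.8326 (straight) → pose (4.0147, 3.3111, 1.8326)
step 2: θ'=0.0826 (R=0.2857) → pose (3.7623, 2.9524, 0.0826)
step 3: θ'=-1.7924 (R=-1.0000) → pose (4.8204, 1.7360, -1.7924)
step 4: θ'=-0.7924 (R=-3.0000) → pose (4.0298, 4.5018, -0.7924)
step 5: θ'=-0.0424 (R=-1.5000) → pose (3.0254, 4.9473, -0.0424)

(3.0254, 4.9473, -0.0424)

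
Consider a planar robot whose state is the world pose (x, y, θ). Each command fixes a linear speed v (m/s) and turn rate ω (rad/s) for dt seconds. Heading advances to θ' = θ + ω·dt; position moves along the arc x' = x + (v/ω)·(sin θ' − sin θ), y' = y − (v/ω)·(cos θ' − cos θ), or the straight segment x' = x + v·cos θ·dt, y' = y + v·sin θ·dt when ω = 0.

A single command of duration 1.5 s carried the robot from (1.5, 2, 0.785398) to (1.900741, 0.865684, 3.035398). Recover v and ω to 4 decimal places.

Δθ = 3.035398 − 0.785398 = 2.250000
ω = Δθ/dt = 2.250000/1.5 = 1.5000
R = −Δy/(cos θ' − cos θ) = -0.6667
v = R·ω = -0.6667·1.5000 = -1.0000

v = -1.0000, ω = 1.5000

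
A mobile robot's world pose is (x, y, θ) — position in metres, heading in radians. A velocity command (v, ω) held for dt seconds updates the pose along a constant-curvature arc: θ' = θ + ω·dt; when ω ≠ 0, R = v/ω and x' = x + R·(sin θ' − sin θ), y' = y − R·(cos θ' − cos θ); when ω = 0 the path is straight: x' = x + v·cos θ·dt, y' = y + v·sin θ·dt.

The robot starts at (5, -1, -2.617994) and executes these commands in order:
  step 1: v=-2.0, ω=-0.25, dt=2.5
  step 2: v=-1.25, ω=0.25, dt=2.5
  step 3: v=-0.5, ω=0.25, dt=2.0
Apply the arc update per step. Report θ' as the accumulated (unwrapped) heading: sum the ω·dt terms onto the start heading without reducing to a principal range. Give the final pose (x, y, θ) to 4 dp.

step 1: θ'=-3.2430 (R=8.0000) → pose (9.8098, 0.0307, -3.2430)
step 2: θ'=-2.6180 (R=-5.0000) → pose (12.8160, 0.6749, -2.6180)
step 3: θ'=-2.1180 (R=-2.0000) → pose (13.5239, 1.3664, -2.1180)

(13.5239, 1.3664, -2.1180)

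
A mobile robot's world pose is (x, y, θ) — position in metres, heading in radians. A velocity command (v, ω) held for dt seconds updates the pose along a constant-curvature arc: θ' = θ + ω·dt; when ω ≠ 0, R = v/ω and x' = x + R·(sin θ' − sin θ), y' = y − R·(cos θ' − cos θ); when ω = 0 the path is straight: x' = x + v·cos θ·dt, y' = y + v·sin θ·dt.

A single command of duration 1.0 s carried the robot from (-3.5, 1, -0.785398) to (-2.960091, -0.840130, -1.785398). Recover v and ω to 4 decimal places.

Δθ = -1.785398 − -0.785398 = -1.000000
ω = Δθ/dt = -1.000000/1.0 = -1.0000
R = −Δy/(cos θ' − cos θ) = -2.0000
v = R·ω = -2.0000·-1.0000 = 2.0000

v = 2.0000, ω = -1.0000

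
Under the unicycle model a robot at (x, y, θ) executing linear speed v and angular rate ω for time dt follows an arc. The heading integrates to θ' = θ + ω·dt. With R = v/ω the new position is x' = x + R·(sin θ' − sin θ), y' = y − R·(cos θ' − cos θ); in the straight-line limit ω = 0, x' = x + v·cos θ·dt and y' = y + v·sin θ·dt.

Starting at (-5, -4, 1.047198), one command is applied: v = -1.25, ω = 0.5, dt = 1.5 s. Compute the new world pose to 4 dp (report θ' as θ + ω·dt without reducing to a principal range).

θ' = 1.0472 + 0.5·1.5 = 1.7972
R = v/ω = -1.25/0.5 = -2.5000
x' = -5 + -2.5000·(sin 1.7972 − sin 1.0472) = -5.2711
y' = -4 − -2.5000·(cos 1.7972 − cos 1.0472) = -5.8112

(-5.2711, -5.8112, 1.7972)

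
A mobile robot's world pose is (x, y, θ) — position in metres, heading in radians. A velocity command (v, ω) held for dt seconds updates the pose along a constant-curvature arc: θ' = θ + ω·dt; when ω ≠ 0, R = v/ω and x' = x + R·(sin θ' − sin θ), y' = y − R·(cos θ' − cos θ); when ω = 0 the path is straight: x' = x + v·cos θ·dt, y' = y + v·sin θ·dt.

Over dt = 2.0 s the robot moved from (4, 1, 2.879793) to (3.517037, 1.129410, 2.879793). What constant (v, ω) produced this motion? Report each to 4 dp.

Δθ = 2.879793 − 2.879793 = 0.000000
ω = Δθ/dt = 0.000000/2.0 = 0.0000
ω = 0 → v = (Δx·cos θ + Δy·sin θ)/dt = 0.2500

v = 0.2500, ω = 0.0000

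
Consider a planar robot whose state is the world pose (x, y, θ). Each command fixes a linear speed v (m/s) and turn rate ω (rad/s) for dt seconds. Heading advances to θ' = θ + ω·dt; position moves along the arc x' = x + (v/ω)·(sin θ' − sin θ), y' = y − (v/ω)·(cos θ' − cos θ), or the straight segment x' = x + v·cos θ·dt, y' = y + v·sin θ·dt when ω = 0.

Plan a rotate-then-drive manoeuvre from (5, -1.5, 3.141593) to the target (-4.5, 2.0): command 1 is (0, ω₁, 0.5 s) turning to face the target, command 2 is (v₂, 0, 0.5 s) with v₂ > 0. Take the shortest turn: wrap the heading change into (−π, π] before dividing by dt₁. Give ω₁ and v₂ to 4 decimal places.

ω₁ = -0.7060, v₂ = 20.2485

heading to target = atan2(2−-1.5, -4.5−5) = 2.7886
Δθ = wrap(2.7886 − 3.1416) = -0.3530; ω₁ = Δθ/dt₁ = -0.7060
distance = √((-4.5−5)² + (2−-1.5)²) = 10.1242; v₂ = distance/dt₂ = 20.2485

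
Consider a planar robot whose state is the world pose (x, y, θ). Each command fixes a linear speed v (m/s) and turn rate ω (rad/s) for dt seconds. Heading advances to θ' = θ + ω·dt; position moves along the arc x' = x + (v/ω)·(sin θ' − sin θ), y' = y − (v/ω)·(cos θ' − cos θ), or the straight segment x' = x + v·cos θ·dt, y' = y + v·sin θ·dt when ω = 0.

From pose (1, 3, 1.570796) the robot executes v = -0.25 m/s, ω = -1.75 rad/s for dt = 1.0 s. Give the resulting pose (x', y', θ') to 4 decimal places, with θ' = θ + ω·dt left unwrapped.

(0.8317, 2.8594, -0.1792)

θ' = 1.5708 + -1.75·1.0 = -0.1792
R = v/ω = -0.25/-1.75 = 0.1429
x' = 1 + 0.1429·(sin -0.1792 − sin 1.5708) = 0.8317
y' = 3 − 0.1429·(cos -0.1792 − cos 1.5708) = 2.8594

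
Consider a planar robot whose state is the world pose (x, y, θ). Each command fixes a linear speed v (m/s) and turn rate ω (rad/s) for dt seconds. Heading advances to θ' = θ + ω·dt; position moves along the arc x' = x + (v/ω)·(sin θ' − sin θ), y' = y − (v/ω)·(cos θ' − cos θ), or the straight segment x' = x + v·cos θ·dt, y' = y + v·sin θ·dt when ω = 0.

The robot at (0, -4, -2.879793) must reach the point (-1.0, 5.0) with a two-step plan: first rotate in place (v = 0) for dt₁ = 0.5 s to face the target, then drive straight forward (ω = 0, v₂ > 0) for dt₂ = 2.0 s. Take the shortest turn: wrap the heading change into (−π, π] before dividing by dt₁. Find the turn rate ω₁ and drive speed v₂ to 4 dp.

ω₁ = -3.4439, v₂ = 4.5277

heading to target = atan2(5−-4, -1−0) = 1.6815
Δθ = wrap(1.6815 − -2.8798) = -1.7219; ω₁ = Δθ/dt₁ = -3.4439
distance = √((-1−0)² + (5−-4)²) = 9.0554; v₂ = distance/dt₂ = 4.5277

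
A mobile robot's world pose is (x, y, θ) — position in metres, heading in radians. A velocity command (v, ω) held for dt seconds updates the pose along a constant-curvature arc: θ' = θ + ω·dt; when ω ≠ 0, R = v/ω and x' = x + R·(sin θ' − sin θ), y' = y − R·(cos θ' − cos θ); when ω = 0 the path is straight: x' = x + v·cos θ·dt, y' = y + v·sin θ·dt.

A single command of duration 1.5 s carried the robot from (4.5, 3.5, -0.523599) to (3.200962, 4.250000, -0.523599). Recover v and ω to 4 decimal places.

Δθ = -0.523599 − -0.523599 = 0.000000
ω = Δθ/dt = 0.000000/1.5 = 0.0000
ω = 0 → v = (Δx·cos θ + Δy·sin θ)/dt = -1.0000

v = -1.0000, ω = 0.0000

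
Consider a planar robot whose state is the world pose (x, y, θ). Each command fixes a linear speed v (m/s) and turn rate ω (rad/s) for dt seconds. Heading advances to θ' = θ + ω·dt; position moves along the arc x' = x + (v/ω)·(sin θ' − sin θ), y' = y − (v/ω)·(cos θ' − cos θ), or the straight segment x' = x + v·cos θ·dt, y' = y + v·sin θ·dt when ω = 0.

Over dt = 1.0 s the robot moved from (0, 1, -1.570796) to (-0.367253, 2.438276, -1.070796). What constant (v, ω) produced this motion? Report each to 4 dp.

Δθ = -1.070796 − -1.570796 = 0.500000
ω = Δθ/dt = 0.500000/1.0 = 0.5000
R = −Δy/(cos θ' − cos θ) = -3.0000
v = R·ω = -3.0000·0.5000 = -1.5000

v = -1.5000, ω = 0.5000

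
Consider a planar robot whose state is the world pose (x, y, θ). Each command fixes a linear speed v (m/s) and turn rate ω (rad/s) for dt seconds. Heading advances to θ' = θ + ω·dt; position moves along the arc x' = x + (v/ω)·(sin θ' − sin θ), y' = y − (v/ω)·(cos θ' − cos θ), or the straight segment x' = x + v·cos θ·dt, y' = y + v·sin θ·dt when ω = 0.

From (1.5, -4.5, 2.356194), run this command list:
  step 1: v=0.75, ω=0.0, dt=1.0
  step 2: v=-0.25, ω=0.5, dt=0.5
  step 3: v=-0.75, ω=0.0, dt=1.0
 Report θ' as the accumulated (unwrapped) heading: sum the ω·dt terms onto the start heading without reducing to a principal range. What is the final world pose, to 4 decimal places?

(1.7132, -4.4288, 2.6062)

step 1: θ'=2.3562 (straight) → pose (0.9697, -3.9697, 2.3562)
step 2: θ'=2.6062 (R=-0.5000) → pose (1.0681, -4.0461, 2.6062)
step 3: θ'=2.6062 (straight) → pose (1.7132, -4.4288, 2.6062)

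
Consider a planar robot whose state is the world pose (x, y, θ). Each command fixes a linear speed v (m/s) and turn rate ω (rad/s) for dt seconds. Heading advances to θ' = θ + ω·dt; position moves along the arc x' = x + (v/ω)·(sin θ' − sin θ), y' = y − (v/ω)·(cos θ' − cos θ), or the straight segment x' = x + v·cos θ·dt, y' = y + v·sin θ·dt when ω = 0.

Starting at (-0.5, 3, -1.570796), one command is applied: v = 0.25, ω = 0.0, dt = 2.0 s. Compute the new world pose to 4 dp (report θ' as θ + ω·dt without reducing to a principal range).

θ' = -1.5708 + 0.0·2.0 = -1.5708
ω = 0 → straight: x' = -0.5 + 0.25·cos(-1.5708)·2.0 = -0.5000
y' = 3 + 0.25·sin(-1.5708)·2.0 = 2.5000

(-0.5000, 2.5000, -1.5708)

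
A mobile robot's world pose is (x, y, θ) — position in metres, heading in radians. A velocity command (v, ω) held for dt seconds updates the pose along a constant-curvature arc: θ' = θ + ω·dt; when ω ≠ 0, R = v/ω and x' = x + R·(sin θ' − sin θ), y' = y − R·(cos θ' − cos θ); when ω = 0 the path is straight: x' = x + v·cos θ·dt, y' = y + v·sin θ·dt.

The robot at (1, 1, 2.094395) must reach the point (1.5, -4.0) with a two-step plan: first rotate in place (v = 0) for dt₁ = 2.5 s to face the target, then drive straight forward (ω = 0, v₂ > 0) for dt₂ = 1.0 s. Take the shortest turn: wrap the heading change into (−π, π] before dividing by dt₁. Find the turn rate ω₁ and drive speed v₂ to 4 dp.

ω₁ = 1.0871, v₂ = 5.0249

heading to target = atan2(-4−1, 1.5−1) = -1.4711
Δθ = wrap(-1.4711 − 2.0944) = 2.7177; ω₁ = Δθ/dt₁ = 1.0871
distance = √((1.5−1)² + (-4−1)²) = 5.0249; v₂ = distance/dt₂ = 5.0249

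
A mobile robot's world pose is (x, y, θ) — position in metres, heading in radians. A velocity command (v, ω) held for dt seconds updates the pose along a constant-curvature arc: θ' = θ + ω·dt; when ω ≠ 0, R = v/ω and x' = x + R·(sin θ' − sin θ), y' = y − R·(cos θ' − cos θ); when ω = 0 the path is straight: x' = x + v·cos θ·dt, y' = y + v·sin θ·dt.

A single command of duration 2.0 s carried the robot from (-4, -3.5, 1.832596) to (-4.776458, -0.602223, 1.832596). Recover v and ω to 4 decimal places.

v = 1.5000, ω = 0.0000

Δθ = 1.832596 − 1.832596 = 0.000000
ω = Δθ/dt = 0.000000/2.0 = 0.0000
ω = 0 → v = (Δx·cos θ + Δy·sin θ)/dt = 1.5000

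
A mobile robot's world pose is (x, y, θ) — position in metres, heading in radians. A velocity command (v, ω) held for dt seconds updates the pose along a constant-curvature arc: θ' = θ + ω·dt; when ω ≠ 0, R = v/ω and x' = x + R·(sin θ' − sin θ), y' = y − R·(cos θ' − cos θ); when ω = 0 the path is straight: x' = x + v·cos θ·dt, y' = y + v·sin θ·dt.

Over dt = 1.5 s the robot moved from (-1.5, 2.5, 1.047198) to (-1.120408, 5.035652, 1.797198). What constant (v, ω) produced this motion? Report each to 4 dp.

Δθ = 1.797198 − 1.047198 = 0.750000
ω = Δθ/dt = 0.750000/1.5 = 0.5000
R = −Δy/(cos θ' − cos θ) = 3.5000
v = R·ω = 3.5000·0.5000 = 1.7500

v = 1.7500, ω = 0.5000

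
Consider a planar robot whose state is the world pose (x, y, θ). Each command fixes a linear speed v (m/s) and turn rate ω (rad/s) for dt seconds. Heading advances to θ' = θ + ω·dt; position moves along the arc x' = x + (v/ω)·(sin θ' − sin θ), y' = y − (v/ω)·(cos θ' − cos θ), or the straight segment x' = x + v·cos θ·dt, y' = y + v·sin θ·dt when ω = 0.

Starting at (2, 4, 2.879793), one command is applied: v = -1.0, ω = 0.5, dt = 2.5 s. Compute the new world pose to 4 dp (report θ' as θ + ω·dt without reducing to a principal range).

θ' = 2.8798 + 0.5·2.5 = 4.1298
R = v/ω = -1.0/0.5 = -2.0000
x' = 2 + -2.0000·(sin 4.1298 − sin 2.8798) = 4.1877
y' = 4 − -2.0000·(cos 4.1298 − cos 2.8798) = 4.8315

(4.1877, 4.8315, 4.1298)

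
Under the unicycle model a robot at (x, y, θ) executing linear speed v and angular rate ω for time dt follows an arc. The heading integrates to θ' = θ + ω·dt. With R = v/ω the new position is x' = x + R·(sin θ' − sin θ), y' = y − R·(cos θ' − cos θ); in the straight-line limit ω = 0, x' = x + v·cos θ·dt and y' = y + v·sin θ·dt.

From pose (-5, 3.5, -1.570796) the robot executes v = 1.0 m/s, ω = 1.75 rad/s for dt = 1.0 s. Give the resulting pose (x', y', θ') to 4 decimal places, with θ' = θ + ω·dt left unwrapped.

θ' = -1.5708 + 1.75·1.0 = 0.1792
R = v/ω = 1.0/1.75 = 0.5714
x' = -5 + 0.5714·(sin 0.1792 − sin -1.5708) = -4.3267
y' = 3.5 − 0.5714·(cos 0.1792 − cos -1.5708) = 2.9377

(-4.3267, 2.9377, 0.1792)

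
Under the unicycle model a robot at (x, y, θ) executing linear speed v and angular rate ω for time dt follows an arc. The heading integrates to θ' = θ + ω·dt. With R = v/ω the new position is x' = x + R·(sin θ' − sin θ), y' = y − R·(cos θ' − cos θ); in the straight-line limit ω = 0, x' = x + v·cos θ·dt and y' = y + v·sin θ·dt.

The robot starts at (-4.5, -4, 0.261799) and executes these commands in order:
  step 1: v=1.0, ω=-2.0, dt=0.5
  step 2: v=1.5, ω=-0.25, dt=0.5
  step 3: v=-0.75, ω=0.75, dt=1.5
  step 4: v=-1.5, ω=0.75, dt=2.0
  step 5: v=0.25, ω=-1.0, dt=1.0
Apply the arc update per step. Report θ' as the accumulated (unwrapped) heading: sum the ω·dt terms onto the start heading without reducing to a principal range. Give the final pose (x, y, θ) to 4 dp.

step 1: θ'=-0.7382 (R=-0.5000) → pose (-4.0341, -4.1131, -0.7382)
step 2: θ'=-0.8632 (R=-6.0000) → pose (-3.5123, -4.6512, -0.8632)
step 3: θ'=0.2618 (R=-1.0000) → pose (-4.5310, -4.3352, 0.2618)
step 4: θ'=1.7618 (R=-2.0000) → pose (-5.9770, -6.6468, 1.7618)
step 5: θ'=0.7618 (R=-0.2500) → pose (-5.9041, -6.4184, 0.7618)

(-5.9041, -6.4184, 0.7618)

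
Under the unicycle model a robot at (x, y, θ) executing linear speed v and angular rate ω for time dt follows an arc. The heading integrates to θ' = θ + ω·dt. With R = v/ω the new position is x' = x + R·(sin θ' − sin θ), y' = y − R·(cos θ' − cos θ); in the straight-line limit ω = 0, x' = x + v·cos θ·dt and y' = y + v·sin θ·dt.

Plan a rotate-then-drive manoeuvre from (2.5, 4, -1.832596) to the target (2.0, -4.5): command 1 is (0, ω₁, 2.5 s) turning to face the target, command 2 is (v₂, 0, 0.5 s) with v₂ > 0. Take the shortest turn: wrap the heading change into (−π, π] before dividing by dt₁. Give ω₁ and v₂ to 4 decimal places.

ω₁ = 0.0812, v₂ = 17.0294

heading to target = atan2(-4.5−4, 2−2.5) = -1.6296
Δθ = wrap(-1.6296 − -1.8326) = 0.2030; ω₁ = Δθ/dt₁ = 0.0812
distance = √((2−2.5)² + (-4.5−4)²) = 8.5147; v₂ = distance/dt₂ = 17.0294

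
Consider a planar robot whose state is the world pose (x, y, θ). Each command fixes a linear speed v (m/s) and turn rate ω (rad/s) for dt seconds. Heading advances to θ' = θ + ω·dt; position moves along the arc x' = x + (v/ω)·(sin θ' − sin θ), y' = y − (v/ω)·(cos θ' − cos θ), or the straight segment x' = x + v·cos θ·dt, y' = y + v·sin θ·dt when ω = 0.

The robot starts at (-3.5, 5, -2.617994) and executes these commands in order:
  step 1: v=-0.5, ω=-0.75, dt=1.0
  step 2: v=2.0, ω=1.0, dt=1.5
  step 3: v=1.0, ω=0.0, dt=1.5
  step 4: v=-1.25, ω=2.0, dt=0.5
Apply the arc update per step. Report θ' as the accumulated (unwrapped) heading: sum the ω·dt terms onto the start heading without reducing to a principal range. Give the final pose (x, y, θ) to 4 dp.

step 1: θ'=-3.3680 (R=0.6667) → pose (-3.0170, 5.0723, -3.3680)
step 2: θ'=-1.8680 (R=2.0000) → pose (-5.3783, 3.7090, -1.8680)
step 3: θ'=-1.8680 (straight) → pose (-5.8175, 2.2748, -1.8680)
step 4: θ'=-0.8680 (R=-0.6250) → pose (-5.9383, 2.8618, -0.8680)

(-5.9383, 2.8618, -0.8680)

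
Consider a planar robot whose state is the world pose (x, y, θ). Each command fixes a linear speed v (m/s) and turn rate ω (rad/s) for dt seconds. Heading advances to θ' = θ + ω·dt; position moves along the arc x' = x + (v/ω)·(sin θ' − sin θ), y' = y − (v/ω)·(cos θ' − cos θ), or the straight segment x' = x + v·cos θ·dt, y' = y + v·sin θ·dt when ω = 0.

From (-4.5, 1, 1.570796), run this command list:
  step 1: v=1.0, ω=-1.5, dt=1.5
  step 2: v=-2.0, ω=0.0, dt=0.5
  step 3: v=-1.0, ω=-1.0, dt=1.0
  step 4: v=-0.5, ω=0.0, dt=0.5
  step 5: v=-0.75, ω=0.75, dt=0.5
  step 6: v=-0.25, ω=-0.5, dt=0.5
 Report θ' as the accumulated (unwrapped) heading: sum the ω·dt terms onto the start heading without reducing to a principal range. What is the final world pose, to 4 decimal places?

(-4.5786, 3.7768, -1.5542)

step 1: θ'=-0.6792 (R=-0.6667) → pose (-3.4146, 1.5187, -0.6792)
step 2: θ'=-0.6792 (straight) → pose (-4.1926, 2.1469, -0.6792)
step 3: θ'=-1.6792 (R=1.0000) → pose (-4.5586, 3.0332, -1.6792)
step 4: θ'=-1.6792 (straight) → pose (-4.5315, 3.2817, -1.6792)
step 5: θ'=-1.3042 (R=-1.0000) → pose (-4.5610, 3.6533, -1.3042)
step 6: θ'=-1.5542 (R=0.5000) → pose (-4.5786, 3.7768, -1.5542)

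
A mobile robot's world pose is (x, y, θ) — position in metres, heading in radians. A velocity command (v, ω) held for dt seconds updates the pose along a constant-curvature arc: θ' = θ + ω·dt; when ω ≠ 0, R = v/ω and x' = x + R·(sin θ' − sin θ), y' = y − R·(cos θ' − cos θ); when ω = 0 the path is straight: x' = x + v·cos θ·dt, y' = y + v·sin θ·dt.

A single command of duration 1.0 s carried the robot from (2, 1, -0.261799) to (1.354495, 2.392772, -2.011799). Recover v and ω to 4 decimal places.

Δθ = -2.011799 − -0.261799 = -1.750000
ω = Δθ/dt = -1.750000/1.0 = -1.7500
R = −Δy/(cos θ' − cos θ) = 1.0000
v = R·ω = 1.0000·-1.7500 = -1.7500

v = -1.7500, ω = -1.7500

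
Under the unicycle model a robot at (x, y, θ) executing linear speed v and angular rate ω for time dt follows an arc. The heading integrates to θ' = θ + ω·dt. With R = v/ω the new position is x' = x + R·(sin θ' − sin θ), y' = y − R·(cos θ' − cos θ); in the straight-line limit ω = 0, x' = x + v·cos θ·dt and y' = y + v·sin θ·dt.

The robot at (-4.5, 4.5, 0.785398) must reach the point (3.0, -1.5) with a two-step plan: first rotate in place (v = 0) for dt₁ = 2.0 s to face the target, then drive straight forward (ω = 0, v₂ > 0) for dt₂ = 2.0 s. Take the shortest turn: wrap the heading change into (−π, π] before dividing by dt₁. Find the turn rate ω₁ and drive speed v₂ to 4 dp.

ω₁ = -0.7301, v₂ = 4.8023

heading to target = atan2(-1.5−4.5, 3−-4.5) = -0.6747
Δθ = wrap(-0.6747 − 0.7854) = -1.4601; ω₁ = Δθ/dt₁ = -0.7301
distance = √((3−-4.5)² + (-1.5−4.5)²) = 9.6047; v₂ = distance/dt₂ = 4.8023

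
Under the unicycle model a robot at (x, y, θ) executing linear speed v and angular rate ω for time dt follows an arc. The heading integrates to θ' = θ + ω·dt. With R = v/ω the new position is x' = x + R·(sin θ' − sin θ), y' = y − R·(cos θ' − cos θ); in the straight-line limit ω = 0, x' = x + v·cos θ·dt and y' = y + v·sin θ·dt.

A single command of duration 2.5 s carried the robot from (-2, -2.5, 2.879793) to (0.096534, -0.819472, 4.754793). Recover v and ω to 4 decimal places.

v = -1.2500, ω = 0.7500

Δθ = 4.754793 − 2.879793 = 1.875000
ω = Δθ/dt = 1.875000/2.5 = 0.7500
R = Δx/(sin θ' − sin θ) = -1.6667
v = R·ω = -1.6667·0.7500 = -1.2500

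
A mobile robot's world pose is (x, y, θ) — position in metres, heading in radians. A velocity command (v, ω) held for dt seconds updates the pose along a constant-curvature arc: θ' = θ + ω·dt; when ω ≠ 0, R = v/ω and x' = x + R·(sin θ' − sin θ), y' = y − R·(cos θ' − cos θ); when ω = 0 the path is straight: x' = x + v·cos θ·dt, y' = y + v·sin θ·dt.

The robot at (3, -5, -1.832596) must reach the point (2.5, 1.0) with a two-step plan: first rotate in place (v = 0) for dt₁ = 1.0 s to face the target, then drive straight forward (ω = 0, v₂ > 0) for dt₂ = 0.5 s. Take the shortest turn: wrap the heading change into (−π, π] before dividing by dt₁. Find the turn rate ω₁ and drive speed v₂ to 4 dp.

heading to target = atan2(1−-5, 2.5−3) = 1.6539
Δθ = wrap(1.6539 − -1.8326) = -2.7967; ω₁ = Δθ/dt₁ = -2.7967
distance = √((2.5−3)² + (1−-5)²) = 6.0208; v₂ = distance/dt₂ = 12.0416

ω₁ = -2.7967, v₂ = 12.0416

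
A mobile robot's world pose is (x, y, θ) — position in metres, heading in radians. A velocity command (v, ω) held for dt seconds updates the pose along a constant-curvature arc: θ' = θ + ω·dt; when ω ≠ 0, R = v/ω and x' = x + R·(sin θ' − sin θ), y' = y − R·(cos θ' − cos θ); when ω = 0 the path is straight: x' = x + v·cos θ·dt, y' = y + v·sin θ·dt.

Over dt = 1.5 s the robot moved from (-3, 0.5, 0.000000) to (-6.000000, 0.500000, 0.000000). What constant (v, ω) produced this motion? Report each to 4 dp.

Δθ = 0.000000 − 0.000000 = 0.000000
ω = Δθ/dt = 0.000000/1.5 = 0.0000
ω = 0 → v = (Δx·cos θ + Δy·sin θ)/dt = -2.0000

v = -2.0000, ω = 0.0000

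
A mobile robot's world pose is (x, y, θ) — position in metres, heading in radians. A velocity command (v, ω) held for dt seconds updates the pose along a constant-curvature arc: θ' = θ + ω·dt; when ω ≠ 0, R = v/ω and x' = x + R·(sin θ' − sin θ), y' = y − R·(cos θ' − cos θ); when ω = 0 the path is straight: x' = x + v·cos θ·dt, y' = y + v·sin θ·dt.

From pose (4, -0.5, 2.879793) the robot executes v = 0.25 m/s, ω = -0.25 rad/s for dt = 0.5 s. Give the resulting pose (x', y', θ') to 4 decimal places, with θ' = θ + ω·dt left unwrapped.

θ' = 2.8798 + -0.25·0.5 = 2.7548
R = v/ω = 0.25/-0.25 = -1.0000
x' = 4 + -1.0000·(sin 2.7548 − sin 2.8798) = 3.8816
y' = -0.5 − -1.0000·(cos 2.7548 − cos 2.8798) = -0.4602

(3.8816, -0.4602, 2.7548)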